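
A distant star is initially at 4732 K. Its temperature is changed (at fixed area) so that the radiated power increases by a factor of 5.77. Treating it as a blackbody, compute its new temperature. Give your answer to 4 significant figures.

P ∝ T⁴, so T₂/T₁ = (P₂/P₁)^(1/4) = (5.77)^(1/4) = 1.54987.
T₂ = 4732 × 1.54987 = 7334 K.

T₂ ≈ 7334 K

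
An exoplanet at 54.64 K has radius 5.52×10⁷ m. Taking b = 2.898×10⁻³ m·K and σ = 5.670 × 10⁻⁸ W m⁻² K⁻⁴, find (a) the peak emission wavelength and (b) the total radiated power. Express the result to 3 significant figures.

λ_max ≈ 53.0 μm; P ≈ 1.94×10¹⁶ W

(a) λ_max = b/T = 2.898×10⁻³/54.64 = 5.304×10⁻⁵ m = 53.0 μm.
Surface area A = 4πR² = 4π(5.52×10⁷ m)² = 3.82902×10¹⁶ m².
(b) P = σAT⁴ = 5.670×10⁻⁸×3.82902×10¹⁶×(54.64)⁴ = 1.94×10¹⁶ W.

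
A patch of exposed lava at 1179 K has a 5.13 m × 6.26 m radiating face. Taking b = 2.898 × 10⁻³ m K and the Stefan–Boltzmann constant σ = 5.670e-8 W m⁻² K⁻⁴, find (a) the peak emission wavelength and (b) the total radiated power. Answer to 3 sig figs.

(a) λ_max = b/T = 2.898×10⁻³/1179 = 2.458×10⁻⁶ m = 2.46×10³ nm.
Area A = 5.13 × 6.26 = 32.1138 m².
(b) P = σAT⁴ = 5.670×10⁻⁸×32.1138×(1179)⁴ = 3.52×10⁶ W.

λ_max ≈ 2.46×10³ nm; P ≈ 3.52×10⁶ W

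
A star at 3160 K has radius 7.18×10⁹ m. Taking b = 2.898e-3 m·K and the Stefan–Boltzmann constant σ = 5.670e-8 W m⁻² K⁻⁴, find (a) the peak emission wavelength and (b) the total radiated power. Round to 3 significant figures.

λ_max ≈ 0.917 μm; P ≈ 3.66×10²⁷ W

(a) λ_max = b/T = 2.898×10⁻³/3160 = 9.171×10⁻⁷ m = 0.917 μm.
Surface area A = 4πR² = 4π(7.18×10⁹ m)² = 6.47827×10²⁰ m².
(b) P = σAT⁴ = 5.670×10⁻⁸×6.47827×10²⁰×(3160)⁴ = 3.66×10²⁷ W.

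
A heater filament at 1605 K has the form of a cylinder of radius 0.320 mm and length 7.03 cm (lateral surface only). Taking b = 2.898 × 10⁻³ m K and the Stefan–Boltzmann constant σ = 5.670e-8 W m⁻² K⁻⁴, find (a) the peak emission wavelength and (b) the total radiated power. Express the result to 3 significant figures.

λ_max ≈ 1.81×10³ nm; P ≈ 53.2 W

(a) λ_max = b/T = 2.898×10⁻³/1605 = 1.806×10⁻⁶ m = 1.81×10³ nm.
Lateral area A = 2πrL = 2π×3.20×10⁻⁴×0.0703 = 1.41347×10⁻⁴ m².
(b) P = σAT⁴ = 5.670×10⁻⁸×1.41347×10⁻⁴×(1605)⁴ = 53.2 W.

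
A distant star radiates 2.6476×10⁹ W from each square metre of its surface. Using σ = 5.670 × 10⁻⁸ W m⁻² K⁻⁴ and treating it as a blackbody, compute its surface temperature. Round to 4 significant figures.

T ≈ 1.470×10⁴ K

I = σT⁴, so T = (I/σ)^(1/4) = (2.6476×10⁹/(5.670×10⁻⁸))^(1/4) = 1.470×10⁴ K.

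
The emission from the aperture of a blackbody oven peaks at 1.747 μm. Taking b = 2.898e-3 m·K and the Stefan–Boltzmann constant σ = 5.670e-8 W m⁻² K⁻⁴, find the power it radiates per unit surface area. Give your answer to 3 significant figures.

I ≈ 4.29×10⁵ W/m²

Wien's law: T = b/λ_max = 2.898×10⁻³/1.747×10⁻⁶ = 1658.84 K.
Then I = σT⁴ = 5.670×10⁻⁸×(1658.84)⁴ = 4.29×10⁵ W/m².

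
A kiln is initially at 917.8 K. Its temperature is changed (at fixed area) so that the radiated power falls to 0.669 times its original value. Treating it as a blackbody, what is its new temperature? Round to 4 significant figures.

P ∝ T⁴, so T₂/T₁ = (P₂/P₁)^(1/4) = (0.669)^(1/4) = 0.904392.
T₂ = 917.8 × 0.904392 = 830.1 K.

T₂ ≈ 830.1 K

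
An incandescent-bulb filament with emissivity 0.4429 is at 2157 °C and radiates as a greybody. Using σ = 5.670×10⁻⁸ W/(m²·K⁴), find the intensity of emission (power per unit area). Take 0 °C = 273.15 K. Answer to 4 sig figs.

T = 2157 °C + 273.15 = 2430.15 K.
Stefan–Boltzmann: I = εσT⁴ = 0.4429 × 5.670×10⁻⁸ × (2430.15)⁴ = 8.758×10⁵ W/m².

I ≈ 8.758×10⁵ W/m²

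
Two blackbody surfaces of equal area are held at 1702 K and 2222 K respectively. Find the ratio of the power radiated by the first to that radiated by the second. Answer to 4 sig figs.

P₁/P₂ ≈ 0.3442

With equal areas, P₁/P₂ = (T₁/T₂)⁴ = (1702/2222)⁴ = 0.3442.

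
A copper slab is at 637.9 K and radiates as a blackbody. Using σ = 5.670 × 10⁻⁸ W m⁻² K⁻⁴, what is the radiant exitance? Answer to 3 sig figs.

Stefan–Boltzmann: I = σT⁴ = 5.670×10⁻⁸ × (637.9)⁴ = 9.39×10³ W/m².

I ≈ 9.39×10³ W/m²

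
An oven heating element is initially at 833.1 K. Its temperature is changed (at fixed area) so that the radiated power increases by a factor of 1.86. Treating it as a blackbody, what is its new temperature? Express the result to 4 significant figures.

T₂ ≈ 972.9 K

P ∝ T⁴, so T₂/T₁ = (P₂/P₁)^(1/4) = (1.86)^(1/4) = 1.16783.
T₂ = 833.1 × 1.16783 = 972.9 K.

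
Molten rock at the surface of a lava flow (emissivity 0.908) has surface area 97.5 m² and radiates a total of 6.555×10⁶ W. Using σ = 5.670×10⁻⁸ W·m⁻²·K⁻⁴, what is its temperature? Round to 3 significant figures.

T ≈ 1.07×10³ K

Area A = 97.5 m².
P = εσAT⁴ ⇒ T = (P/(εσA))^(1/4) = (6.555×10⁶/(0.908×5.670×10⁻⁸×97.5))^(1/4) = 1.07×10³ K.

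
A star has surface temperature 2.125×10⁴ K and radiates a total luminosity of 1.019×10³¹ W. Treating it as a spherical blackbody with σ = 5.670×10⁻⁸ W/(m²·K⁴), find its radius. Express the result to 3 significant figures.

R ≈ 8.37×10⁹ m

L = 4πR²σT⁴ ⇒ R = √(L/(4πσT⁴)).
σT⁴ = 1.15616×10¹⁰ W/m², so R = √(1.019×10³¹/(4π×1.15616×10¹⁰)) = 8.37×10⁹ m.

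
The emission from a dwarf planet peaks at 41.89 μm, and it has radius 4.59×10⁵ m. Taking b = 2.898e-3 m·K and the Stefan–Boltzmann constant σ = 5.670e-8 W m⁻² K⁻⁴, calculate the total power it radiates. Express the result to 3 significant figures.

Wien's law: T = b/λ_max = 2.898×10⁻³/4.189×10⁻⁵ = 69.1812 K.
Surface area A = 4πR² = 4π(4.59×10⁵ m)² = 2.64750×10¹² m².
Then P = σAT⁴ = 5.670×10⁻⁸×2.64750×10¹²×(69.1812)⁴ = 3.44×10¹² W.

P ≈ 3.44×10¹² W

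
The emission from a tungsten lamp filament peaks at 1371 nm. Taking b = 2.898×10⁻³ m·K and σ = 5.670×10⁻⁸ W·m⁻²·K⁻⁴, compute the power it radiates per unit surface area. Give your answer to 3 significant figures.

Wien's law: T = b/λ_max = 2.898×10⁻³/1.371×10⁻⁶ = 2113.79 K.
Then I = σT⁴ = 5.670×10⁻⁸×(2113.79)⁴ = 1.13×10⁶ W/m².

I ≈ 1.13×10⁶ W/m²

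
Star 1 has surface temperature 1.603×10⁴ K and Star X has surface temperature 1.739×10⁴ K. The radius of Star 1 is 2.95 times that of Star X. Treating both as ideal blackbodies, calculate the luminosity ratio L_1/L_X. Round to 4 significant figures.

L ∝ R²T⁴, so L_1/L_X = (R_1/R_X)²(T_1/T_X)⁴ = (2.95)² × (1.603×10⁴/1.739×10⁴)⁴ = 8.7025 × 0.721998 = 6.283.

L_1/L_X ≈ 6.283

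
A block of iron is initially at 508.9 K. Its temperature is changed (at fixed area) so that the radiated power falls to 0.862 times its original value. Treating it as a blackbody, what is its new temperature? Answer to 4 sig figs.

T₂ ≈ 490.4 K

P ∝ T⁴, so T₂/T₁ = (P₂/P₁)^(1/4) = (0.862)^(1/4) = 0.963556.
T₂ = 508.9 × 0.963556 = 490.4 K.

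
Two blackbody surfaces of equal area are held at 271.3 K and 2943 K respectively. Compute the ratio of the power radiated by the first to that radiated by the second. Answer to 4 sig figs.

With equal areas, P₁/P₂ = (T₁/T₂)⁴ = (271.3/2943)⁴ = 7.222×10⁻⁵.

P₁/P₂ ≈ 7.222×10⁻⁵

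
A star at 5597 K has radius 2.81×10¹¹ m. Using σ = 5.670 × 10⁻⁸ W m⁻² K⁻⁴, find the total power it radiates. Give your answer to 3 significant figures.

P ≈ 5.52×10³¹ W

Surface area A = 4πR² = 4π(2.81×10¹¹ m)² = 9.92253×10²³ m².
P = σAT⁴ = 5.670×10⁻⁸ × 9.92253×10²³ × (5597)⁴ = 5.52×10³¹ W.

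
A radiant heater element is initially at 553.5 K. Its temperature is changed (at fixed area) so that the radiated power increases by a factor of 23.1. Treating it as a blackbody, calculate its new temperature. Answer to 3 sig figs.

P ∝ T⁴, so T₂/T₁ = (P₂/P₁)^(1/4) = (23.1)^(1/4) = 2.19232.
T₂ = 553.5 × 2.19232 = 1.21×10³ K.

T₂ ≈ 1.21×10³ K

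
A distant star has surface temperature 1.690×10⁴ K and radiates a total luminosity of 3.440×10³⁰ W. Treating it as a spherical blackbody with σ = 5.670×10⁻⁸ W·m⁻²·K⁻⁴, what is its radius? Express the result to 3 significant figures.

R ≈ 7.69×10⁹ m

L = 4πR²σT⁴ ⇒ R = √(L/(4πσT⁴)).
σT⁴ = 4.62519×10⁹ W/m², so R = √(3.440×10³⁰/(4π×4.62519×10⁹)) = 7.69×10⁹ m.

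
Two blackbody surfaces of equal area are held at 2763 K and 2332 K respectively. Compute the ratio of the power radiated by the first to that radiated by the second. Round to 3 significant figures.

P₁/P₂ ≈ 1.97

With equal areas, P₁/P₂ = (T₁/T₂)⁴ = (2763/2332)⁴ = 1.97.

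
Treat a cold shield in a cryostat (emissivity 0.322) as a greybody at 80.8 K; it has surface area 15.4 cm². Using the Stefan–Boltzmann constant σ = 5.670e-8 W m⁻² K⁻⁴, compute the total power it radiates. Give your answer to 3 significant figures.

P ≈ 1.20×10⁻³ W

Area A = 15.4 cm² = 1.54×10⁻³ m².
P = εσAT⁴ = 0.322 × 5.670×10⁻⁸ × 1.54×10⁻³ × (80.8)⁴ = 1.20×10⁻³ W.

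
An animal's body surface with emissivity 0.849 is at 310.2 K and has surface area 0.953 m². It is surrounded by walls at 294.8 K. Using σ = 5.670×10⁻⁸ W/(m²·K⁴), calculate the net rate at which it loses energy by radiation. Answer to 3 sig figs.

Net loss ≈ 78.3 W

Area A = 0.953 m².
Net radiated power P_net = εσA(T⁴ − T₀⁴) = 0.849×5.670×10⁻⁸×0.953×(310.2⁴ − 294.8⁴).
T⁴ − T₀⁴ = 9.25907×10⁹ − 7.55283×10⁹ = 1.70624×10⁹ K⁴, so P_net = 78.3 W.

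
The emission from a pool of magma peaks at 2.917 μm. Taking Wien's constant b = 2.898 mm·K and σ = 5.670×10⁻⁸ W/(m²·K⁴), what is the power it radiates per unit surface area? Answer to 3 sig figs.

Wien's law: T = b/λ_max = 2.898×10⁻³/2.917×10⁻⁶ = 993.486 K.
Then I = σT⁴ = 5.670×10⁻⁸×(993.486)⁴ = 5.52×10⁴ W/m².

I ≈ 5.52×10⁴ W/m²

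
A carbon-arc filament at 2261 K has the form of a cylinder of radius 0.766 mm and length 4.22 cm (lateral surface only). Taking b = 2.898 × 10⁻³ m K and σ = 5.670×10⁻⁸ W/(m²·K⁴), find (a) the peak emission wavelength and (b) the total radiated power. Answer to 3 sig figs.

λ_max ≈ 1.28×10³ nm; P ≈ 301 W

(a) λ_max = b/T = 2.898×10⁻³/2261 = 1.282×10⁻⁶ m = 1.28×10³ nm.
Lateral area A = 2πrL = 2π×7.66×10⁻⁴×0.0422 = 2.03105×10⁻⁴ m².
(b) P = σAT⁴ = 5.670×10⁻⁸×2.03105×10⁻⁴×(2261)⁴ = 301 W.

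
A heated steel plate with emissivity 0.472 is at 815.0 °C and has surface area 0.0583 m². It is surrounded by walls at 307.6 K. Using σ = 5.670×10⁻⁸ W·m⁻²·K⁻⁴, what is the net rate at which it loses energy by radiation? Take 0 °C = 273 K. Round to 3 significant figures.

T = 815.0 °C + 273 = 1088.0 K.
Area A = 0.0583 m².
Net radiated power P_net = εσA(T⁴ − T₀⁴) = 0.472×5.670×10⁻⁸×0.0583×(1088.0⁴ − 307.6⁴).
T⁴ − T₀⁴ = 1.40125×10¹² − 8.95252×10⁹ = 1.39230×10¹² K⁴, so P_net = 2.17×10³ W.

Net loss ≈ 2.17×10³ W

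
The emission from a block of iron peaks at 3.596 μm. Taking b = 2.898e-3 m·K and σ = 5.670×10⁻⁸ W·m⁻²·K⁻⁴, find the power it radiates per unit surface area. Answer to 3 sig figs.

Wien's law: T = b/λ_max = 2.898×10⁻³/3.596×10⁻⁶ = 805.895 K.
Then I = σT⁴ = 5.670×10⁻⁸×(805.895)⁴ = 2.39×10⁴ W/m².

I ≈ 2.39×10⁴ W/m²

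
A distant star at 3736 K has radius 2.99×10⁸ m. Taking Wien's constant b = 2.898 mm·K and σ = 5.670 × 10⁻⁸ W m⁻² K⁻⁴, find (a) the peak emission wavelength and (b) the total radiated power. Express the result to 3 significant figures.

(a) λ_max = b/T = 2.898×10⁻³/3736 = 7.757×10⁻⁷ m = 776 nm.
Surface area A = 4πR² = 4π(2.99×10⁸ m)² = 1.12345×10¹⁸ m².
(b) P = σAT⁴ = 5.670×10⁻⁸×1.12345×10¹⁸×(3736)⁴ = 1.24×10²⁵ W.

λ_max ≈ 776 nm; P ≈ 1.24×10²⁵ W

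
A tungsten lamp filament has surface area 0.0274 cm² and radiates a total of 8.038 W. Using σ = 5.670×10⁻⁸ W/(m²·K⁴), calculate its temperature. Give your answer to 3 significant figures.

T ≈ 2.68×10³ K

Area A = 0.0274 cm² = 2.74×10⁻⁶ m².
P = σAT⁴ ⇒ T = (P/(σA))^(1/4) = (8.038/(5.670×10⁻⁸×2.74×10⁻⁶))^(1/4) = 2.68×10³ K.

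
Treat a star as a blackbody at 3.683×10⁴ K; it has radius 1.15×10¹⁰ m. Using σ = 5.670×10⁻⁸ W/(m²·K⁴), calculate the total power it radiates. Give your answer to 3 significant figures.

Surface area A = 4πR² = 4π(1.15×10¹⁰ m)² = 1.66190×10²¹ m².
P = σAT⁴ = 5.670×10⁻⁸ × 1.66190×10²¹ × (3.683×10⁴)⁴ = 1.73×10³² W.

P ≈ 1.73×10³² W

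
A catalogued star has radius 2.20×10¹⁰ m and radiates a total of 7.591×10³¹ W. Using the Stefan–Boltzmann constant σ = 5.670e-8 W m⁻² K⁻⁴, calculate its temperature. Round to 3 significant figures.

T ≈ 2.17×10⁴ K

Surface area A = 4πR² = 4π(2.20×10¹⁰ m)² = 6.08212×10²¹ m².
P = σAT⁴ ⇒ T = (P/(σA))^(1/4) = (7.591×10³¹/(5.670×10⁻⁸×6.08212×10²¹))^(1/4) = 2.17×10⁴ K.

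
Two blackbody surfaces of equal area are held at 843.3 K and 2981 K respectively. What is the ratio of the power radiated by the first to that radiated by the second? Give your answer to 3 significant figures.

P₁/P₂ ≈ 6.40×10⁻³

With equal areas, P₁/P₂ = (T₁/T₂)⁴ = (843.3/2981)⁴ = 6.40×10⁻³.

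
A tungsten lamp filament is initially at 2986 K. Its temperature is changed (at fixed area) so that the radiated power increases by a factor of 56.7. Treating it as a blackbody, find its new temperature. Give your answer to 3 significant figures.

P ∝ T⁴, so T₂/T₁ = (P₂/P₁)^(1/4) = (56.7)^(1/4) = 2.74407.
T₂ = 2986 × 2.74407 = 8.19×10³ K.

T₂ ≈ 8.19×10³ K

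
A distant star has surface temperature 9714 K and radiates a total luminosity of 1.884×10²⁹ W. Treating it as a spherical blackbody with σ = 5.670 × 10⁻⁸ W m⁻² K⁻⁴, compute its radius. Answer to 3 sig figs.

R ≈ 5.45×10⁹ m

L = 4πR²σT⁴ ⇒ R = √(L/(4πσT⁴)).
σT⁴ = 5.04865×10⁸ W/m², so R = √(1.884×10²⁹/(4π×5.04865×10⁸)) = 5.45×10⁹ m.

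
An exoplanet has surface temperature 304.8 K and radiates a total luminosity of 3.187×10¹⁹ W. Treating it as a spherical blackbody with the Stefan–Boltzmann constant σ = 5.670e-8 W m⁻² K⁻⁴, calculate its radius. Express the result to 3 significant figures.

L = 4πR²σT⁴ ⇒ R = √(L/(4πσT⁴)).
σT⁴ = 489.376 W/m², so R = √(3.187×10¹⁹/(4π×489.376)) = 7.20×10⁷ m.

R ≈ 7.20×10⁷ m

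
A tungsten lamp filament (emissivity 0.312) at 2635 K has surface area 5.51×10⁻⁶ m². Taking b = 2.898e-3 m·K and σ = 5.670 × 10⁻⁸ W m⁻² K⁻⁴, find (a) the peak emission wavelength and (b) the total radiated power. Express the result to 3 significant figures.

λ_max ≈ 1.10×10³ nm; P ≈ 4.70 W

(a) λ_max = b/T = 2.898×10⁻³/2635 = 1.100×10⁻⁶ m = 1.10×10³ nm.
Area A = 5.51×10⁻⁶ m².
(b) P = εσAT⁴ = 0.312×5.670×10⁻⁸×5.51×10⁻⁶×(2635)⁴ = 4.70 W.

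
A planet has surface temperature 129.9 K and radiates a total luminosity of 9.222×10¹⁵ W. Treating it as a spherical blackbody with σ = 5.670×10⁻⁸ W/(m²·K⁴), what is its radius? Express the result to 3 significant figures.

L = 4πR²σT⁴ ⇒ R = √(L/(4πσT⁴)).
σT⁴ = 16.1443 W/m², so R = √(9.222×10¹⁵/(4π×16.1443)) = 6.74×10⁶ m.

R ≈ 6.74×10⁶ m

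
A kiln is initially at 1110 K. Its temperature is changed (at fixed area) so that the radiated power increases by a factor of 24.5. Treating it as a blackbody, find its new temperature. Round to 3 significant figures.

P ∝ T⁴, so T₂/T₁ = (P₂/P₁)^(1/4) = (24.5)^(1/4) = 2.22480.
T₂ = 1110 × 2.22480 = 2.47×10³ K.

T₂ ≈ 2.47×10³ K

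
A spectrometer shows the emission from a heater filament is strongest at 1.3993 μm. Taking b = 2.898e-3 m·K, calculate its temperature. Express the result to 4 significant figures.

T ≈ 2071 K

Wien's law gives T = b/λ_max = (2.898×10⁻³ m·K)/(1.3993×10⁻⁶ m) = 2071 K.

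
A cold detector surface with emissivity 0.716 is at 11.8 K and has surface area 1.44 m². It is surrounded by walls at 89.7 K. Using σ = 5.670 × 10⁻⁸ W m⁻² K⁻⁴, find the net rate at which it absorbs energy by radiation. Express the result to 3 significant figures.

Area A = 1.44 m².
Net radiated power P_net = εσA(T⁴ − T₀⁴) = 0.716×5.670×10⁻⁸×1.44×(11.8⁴ − 89.7⁴).
T⁴ − T₀⁴ = 19387.8 − 6.47396×10⁷ = -6.47202×10⁷ K⁴, so P_net = -3.78 W — negative, meaning a net gain of 3.78 W.

Net gain ≈ 3.78 W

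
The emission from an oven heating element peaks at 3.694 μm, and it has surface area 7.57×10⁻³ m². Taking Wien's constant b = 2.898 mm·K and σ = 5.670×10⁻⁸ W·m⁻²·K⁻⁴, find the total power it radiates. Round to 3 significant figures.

P ≈ 163 W

Wien's law: T = b/λ_max = 2.898×10⁻³/3.694×10⁻⁶ = 784.515 K.
Area A = 7.57×10⁻³ m².
Then P = σAT⁴ = 5.670×10⁻⁸×7.57×10⁻³×(784.515)⁴ = 163 W.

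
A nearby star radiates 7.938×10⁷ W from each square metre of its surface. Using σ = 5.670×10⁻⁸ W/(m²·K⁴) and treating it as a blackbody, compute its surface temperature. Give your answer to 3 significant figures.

T ≈ 6.12×10³ K

I = σT⁴, so T = (I/σ)^(1/4) = (7.938×10⁷/(5.670×10⁻⁸))^(1/4) = 6.12×10³ K.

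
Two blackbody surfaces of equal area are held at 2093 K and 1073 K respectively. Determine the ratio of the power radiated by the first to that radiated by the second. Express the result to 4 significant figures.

P₁/P₂ ≈ 14.48

With equal areas, P₁/P₂ = (T₁/T₂)⁴ = (2093/1073)⁴ = 14.48.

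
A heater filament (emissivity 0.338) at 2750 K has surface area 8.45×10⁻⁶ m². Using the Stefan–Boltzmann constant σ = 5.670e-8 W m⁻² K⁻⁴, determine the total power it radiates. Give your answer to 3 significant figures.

P ≈ 9.26 W

Area A = 8.45×10⁻⁶ m².
P = εσAT⁴ = 0.338 × 5.670×10⁻⁸ × 8.45×10⁻⁶ × (2750)⁴ = 9.26 W.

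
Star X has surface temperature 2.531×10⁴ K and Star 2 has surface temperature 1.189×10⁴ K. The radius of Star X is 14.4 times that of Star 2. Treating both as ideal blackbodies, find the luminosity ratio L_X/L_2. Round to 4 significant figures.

L ∝ R²T⁴, so L_X/L_2 = (R_X/R_2)²(T_X/T_2)⁴ = (14.4)² × (2.531×10⁴/1.189×10⁴)⁴ = 207.36 × 20.5325 = 4258.

L_X/L_2 ≈ 4258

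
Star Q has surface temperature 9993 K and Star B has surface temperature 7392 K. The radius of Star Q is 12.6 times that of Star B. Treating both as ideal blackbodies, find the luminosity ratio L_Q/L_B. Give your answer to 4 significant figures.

L ∝ R²T⁴, so L_Q/L_B = (R_Q/R_B)²(T_Q/T_B)⁴ = (12.6)² × (9993/7392)⁴ = 158.76 × 3.33992 = 530.2.

L_Q/L_B ≈ 530.2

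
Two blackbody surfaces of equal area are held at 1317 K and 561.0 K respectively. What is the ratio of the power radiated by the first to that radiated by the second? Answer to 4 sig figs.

With equal areas, P₁/P₂ = (T₁/T₂)⁴ = (1317/561.0)⁴ = 30.37.

P₁/P₂ ≈ 30.37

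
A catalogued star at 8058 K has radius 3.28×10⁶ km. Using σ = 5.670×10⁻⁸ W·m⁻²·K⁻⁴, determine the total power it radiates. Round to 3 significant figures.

Surface area A = 4πR² = 4π(3.28×10⁹ m)² = 1.35194×10²⁰ m².
P = σAT⁴ = 5.670×10⁻⁸ × 1.35194×10²⁰ × (8058)⁴ = 3.23×10²⁸ W.

P ≈ 3.23×10²⁸ W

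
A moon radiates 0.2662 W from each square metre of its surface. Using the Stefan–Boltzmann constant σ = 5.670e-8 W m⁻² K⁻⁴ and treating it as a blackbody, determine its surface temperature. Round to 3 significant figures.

T ≈ 46.5 K

I = σT⁴, so T = (I/σ)^(1/4) = (0.2662/(5.670×10⁻⁸))^(1/4) = 46.5 K.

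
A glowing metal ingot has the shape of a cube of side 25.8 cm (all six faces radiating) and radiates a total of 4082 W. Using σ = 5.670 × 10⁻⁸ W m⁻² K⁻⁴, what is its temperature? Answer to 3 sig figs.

Area A = 6s² = 6×(0.258 m)² = 0.399384 m².
P = σAT⁴ ⇒ T = (P/(σA))^(1/4) = (4082/(5.670×10⁻⁸×0.399384))^(1/4) = 652 K.

T ≈ 652 K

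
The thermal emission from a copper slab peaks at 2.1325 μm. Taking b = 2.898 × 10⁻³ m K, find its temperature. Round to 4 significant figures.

Wien's law gives T = b/λ_max = (2.898×10⁻³ m·K)/(2.1325×10⁻⁶ m) = 1359 K.

T ≈ 1359 K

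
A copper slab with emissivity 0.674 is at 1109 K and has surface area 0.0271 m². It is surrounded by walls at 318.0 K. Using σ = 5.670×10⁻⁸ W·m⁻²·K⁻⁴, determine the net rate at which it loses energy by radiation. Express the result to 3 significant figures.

Net loss ≈ 1.56×10³ W

Area A = 0.0271 m².
Net radiated power P_net = εσA(T⁴ − T₀⁴) = 0.674×5.670×10⁻⁸×0.0271×(1109⁴ − 318.0⁴).
T⁴ − T₀⁴ = 1.51261×10¹² − 1.02261×10¹⁰ = 1.50238×10¹² K⁴, so P_net = 1.56×10³ W.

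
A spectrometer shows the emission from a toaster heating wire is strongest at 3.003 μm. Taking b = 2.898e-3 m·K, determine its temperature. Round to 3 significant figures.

Wien's law gives T = b/λ_max = (2.898×10⁻³ m·K)/(3.003×10⁻⁶ m) = 965 K.

T ≈ 965 K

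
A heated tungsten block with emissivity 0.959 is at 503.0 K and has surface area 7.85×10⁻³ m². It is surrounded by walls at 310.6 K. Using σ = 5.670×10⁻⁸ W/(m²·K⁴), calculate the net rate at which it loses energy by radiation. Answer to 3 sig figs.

Area A = 7.85×10⁻³ m².
Net radiated power P_net = εσA(T⁴ − T₀⁴) = 0.959×5.670×10⁻⁸×7.85×10⁻³×(503.0⁴ − 310.6⁴).
T⁴ − T₀⁴ = 6.40136×10¹⁰ − 9.30692×10⁹ = 5.47067×10¹⁰ K⁴, so P_net = 23.4 W.

Net loss ≈ 23.4 W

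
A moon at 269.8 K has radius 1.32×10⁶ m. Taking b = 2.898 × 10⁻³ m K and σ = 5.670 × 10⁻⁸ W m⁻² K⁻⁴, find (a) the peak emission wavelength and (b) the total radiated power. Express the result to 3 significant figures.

(a) λ_max = b/T = 2.898×10⁻³/269.8 = 1.074×10⁻⁵ m = 10.7 μm.
Surface area A = 4πR² = 4π(1.32×10⁶ m)² = 2.18956×10¹³ m².
(b) P = σAT⁴ = 5.670×10⁻⁸×2.18956×10¹³×(269.8)⁴ = 6.58×10¹⁵ W.

λ_max ≈ 10.7 μm; P ≈ 6.58×10¹⁵ W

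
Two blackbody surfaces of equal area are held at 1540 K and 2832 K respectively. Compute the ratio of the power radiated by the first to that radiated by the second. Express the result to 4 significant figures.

With equal areas, P₁/P₂ = (T₁/T₂)⁴ = (1540/2832)⁴ = 0.08744.

P₁/P₂ ≈ 0.08744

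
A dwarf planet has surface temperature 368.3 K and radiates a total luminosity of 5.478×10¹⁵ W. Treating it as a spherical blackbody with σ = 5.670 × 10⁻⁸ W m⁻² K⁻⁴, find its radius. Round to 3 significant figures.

R ≈ 6.46×10⁵ m

L = 4πR²σT⁴ ⇒ R = √(L/(4πσT⁴)).
σT⁴ = 1043.25 W/m², so R = √(5.478×10¹⁵/(4π×1043.25)) = 6.46×10⁵ m.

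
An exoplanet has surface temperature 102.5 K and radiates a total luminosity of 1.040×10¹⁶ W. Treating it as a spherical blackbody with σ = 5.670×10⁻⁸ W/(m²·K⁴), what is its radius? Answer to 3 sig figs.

R ≈ 1.15×10⁷ m

L = 4πR²σT⁴ ⇒ R = √(L/(4πσT⁴)).
σT⁴ = 6.25862 W/m², so R = √(1.040×10¹⁶/(4π×6.25862)) = 1.15×10⁷ m.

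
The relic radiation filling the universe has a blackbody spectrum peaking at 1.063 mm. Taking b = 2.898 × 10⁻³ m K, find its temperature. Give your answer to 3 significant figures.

Wien's law gives T = b/λ_max = (2.898×10⁻³ m·K)/(1.063×10⁻³ m) = 2.73 K.

T ≈ 2.73 K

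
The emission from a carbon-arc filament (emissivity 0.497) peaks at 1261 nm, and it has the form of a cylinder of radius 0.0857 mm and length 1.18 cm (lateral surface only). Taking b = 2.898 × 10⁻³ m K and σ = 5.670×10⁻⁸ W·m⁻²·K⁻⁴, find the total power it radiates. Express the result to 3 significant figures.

P ≈ 4.99 W

Wien's law: T = b/λ_max = 2.898×10⁻³/1.261×10⁻⁶ = 2298.18 K.
Lateral area A = 2πrL = 2π×8.57×10⁻⁵×0.0118 = 6.35393×10⁻⁶ m².
Then P = εσAT⁴ = 0.497×5.670×10⁻⁸×6.35393×10⁻⁶×(2298.18)⁴ = 4.99 W.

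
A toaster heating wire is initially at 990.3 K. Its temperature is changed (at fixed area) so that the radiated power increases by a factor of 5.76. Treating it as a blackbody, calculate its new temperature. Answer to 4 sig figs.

P ∝ T⁴, so T₂/T₁ = (P₂/P₁)^(1/4) = (5.76)^(1/4) = 1.54919.
T₂ = 990.3 × 1.54919 = 1534 K.

T₂ ≈ 1534 K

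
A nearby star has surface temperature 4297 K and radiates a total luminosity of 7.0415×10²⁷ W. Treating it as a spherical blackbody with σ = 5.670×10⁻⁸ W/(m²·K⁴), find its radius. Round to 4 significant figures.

L = 4πR²σT⁴ ⇒ R = √(L/(4πσT⁴)).
σT⁴ = 1.93306×10⁷ W/m², so R = √(7.0415×10²⁷/(4π×1.93306×10⁷)) = 5.384×10⁹ m.

R ≈ 5.384×10⁹ m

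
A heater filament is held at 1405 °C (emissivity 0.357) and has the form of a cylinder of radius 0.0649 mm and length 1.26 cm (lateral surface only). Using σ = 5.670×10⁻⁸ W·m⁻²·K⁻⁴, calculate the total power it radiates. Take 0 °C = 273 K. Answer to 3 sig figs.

P ≈ 0.825 W

T = 1405 °C + 273 = 1678 K.
Lateral area A = 2πrL = 2π×6.49×10⁻⁵×0.0126 = 5.13801×10⁻⁶ m².
P = εσAT⁴ = 0.357 × 5.670×10⁻⁸ × 5.13801×10⁻⁶ × (1678)⁴ = 0.825 W.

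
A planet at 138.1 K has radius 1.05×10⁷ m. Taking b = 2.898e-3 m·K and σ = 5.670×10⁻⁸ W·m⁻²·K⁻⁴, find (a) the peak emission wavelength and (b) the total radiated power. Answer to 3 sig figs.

(a) λ_max = b/T = 2.898×10⁻³/138.1 = 2.098×10⁻⁵ m = 21.0 μm.
Surface area A = 4πR² = 4π(1.05×10⁷ m)² = 1.38544×10¹⁵ m².
(b) P = σAT⁴ = 5.670×10⁻⁸×1.38544×10¹⁵×(138.1)⁴ = 2.86×10¹⁶ W.

λ_max ≈ 21.0 μm; P ≈ 2.86×10¹⁶ W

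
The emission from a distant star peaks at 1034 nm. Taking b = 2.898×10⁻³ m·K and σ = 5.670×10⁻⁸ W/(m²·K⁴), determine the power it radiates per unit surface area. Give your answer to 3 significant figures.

I ≈ 3.50×10⁶ W/m²

Wien's law: T = b/λ_max = 2.898×10⁻³/1.034×10⁻⁶ = 2802.71 K.
Then I = σT⁴ = 5.670×10⁻⁸×(2802.71)⁴ = 3.50×10⁶ W/m².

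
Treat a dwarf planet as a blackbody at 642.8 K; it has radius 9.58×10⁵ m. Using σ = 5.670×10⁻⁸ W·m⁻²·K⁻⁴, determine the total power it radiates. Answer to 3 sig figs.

P ≈ 1.12×10¹⁷ W

Surface area A = 4πR² = 4π(9.58×10⁵ m)² = 1.15330×10¹³ m².
P = σAT⁴ = 5.670×10⁻⁸ × 1.15330×10¹³ × (642.8)⁴ = 1.12×10¹⁷ W.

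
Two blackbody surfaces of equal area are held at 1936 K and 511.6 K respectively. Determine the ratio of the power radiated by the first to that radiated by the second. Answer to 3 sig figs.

P₁/P₂ ≈ 205

With equal areas, P₁/P₂ = (T₁/T₂)⁴ = (1936/511.6)⁴ = 205.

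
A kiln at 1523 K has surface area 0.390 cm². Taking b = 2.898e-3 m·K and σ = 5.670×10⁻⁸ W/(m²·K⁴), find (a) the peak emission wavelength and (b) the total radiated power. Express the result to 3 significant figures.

λ_max ≈ 1.90 μm; P ≈ 11.9 W

(a) λ_max = b/T = 2.898×10⁻³/1523 = 1.903×10⁻⁶ m = 1.90 μm.
Area A = 0.390 cm² = 3.90×10⁻⁵ m².
(b) P = σAT⁴ = 5.670×10⁻⁸×3.90×10⁻⁵×(1523)⁴ = 11.9 W.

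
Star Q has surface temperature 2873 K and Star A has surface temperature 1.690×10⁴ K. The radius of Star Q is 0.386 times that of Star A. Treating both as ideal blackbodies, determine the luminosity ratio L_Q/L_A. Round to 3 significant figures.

L_Q/L_A ≈ 1.24×10⁻⁴

L ∝ R²T⁴, so L_Q/L_A = (R_Q/R_A)²(T_Q/T_A)⁴ = (0.386)² × (2873/1.690×10⁴)⁴ = 0.148996 × 8.35210×10⁻⁴ = 1.24×10⁻⁴.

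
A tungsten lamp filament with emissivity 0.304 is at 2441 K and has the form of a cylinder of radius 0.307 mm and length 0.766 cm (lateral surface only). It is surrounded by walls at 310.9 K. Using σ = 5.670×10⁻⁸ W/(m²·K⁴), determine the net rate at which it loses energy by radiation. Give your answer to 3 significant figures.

Lateral area A = 2πrL = 2π×3.07×10⁻⁴×7.66×10⁻³ = 1.47757×10⁻⁵ m².
Net radiated power P_net = εσA(T⁴ − T₀⁴) = 0.304×5.670×10⁻⁸×1.47757×10⁻⁵×(2441⁴ − 310.9⁴).
T⁴ − T₀⁴ = 3.55035×10¹³ − 9.34293×10⁹ = 3.54942×10¹³ K⁴, so P_net = 9.04 W.

Net loss ≈ 9.04 W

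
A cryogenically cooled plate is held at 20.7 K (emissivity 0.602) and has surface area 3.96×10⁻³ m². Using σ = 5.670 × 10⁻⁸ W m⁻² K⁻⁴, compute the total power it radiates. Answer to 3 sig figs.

P ≈ 2.48×10⁻⁵ W

Area A = 3.96×10⁻³ m².
P = εσAT⁴ = 0.602 × 5.670×10⁻⁸ × 3.96×10⁻³ × (20.7)⁴ = 2.48×10⁻⁵ W.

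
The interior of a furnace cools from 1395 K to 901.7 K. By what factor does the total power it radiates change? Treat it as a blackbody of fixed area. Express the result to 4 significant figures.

P ∝ T⁴, so P₂/P₁ = (T₂/T₁)⁴ = (901.7/1395)⁴ = (0.646380)⁴ = 0.1746.

P₂/P₁ ≈ 0.1746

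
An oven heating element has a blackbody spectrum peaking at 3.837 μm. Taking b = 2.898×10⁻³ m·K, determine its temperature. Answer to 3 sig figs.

T ≈ 755 K

Wien's law gives T = b/λ_max = (2.898×10⁻³ m·K)/(3.837×10⁻⁶ m) = 755 K.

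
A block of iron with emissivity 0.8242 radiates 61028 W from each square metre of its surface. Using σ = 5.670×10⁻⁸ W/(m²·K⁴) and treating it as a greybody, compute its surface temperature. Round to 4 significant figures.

T ≈ 1069 K

I = εσT⁴, so T = (I/εσ)^(1/4) = (61028/(0.8242×5.670×10⁻⁸))^(1/4) = 1069 K.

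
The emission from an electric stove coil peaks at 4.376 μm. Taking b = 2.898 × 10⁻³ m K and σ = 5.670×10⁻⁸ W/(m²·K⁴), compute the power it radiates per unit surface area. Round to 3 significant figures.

I ≈ 1.09×10⁴ W/m²

Wien's law: T = b/λ_max = 2.898×10⁻³/4.376×10⁻⁶ = 662.249 K.
Then I = σT⁴ = 5.670×10⁻⁸×(662.249)⁴ = 1.09×10⁴ W/m².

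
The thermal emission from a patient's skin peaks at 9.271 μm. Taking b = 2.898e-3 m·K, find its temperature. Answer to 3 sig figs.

T ≈ 313 K

Wien's law gives T = b/λ_max = (2.898×10⁻³ m·K)/(9.271×10⁻⁶ m) = 313 K.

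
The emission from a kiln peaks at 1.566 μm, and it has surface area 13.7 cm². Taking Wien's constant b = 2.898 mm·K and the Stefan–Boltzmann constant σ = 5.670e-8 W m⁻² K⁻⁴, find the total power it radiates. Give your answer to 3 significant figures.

Wien's law: T = b/λ_max = 2.898×10⁻³/1.566×10⁻⁶ = 1850.57 K.
Area A = 13.7 cm² = 1.37×10⁻³ m².
Then P = σAT⁴ = 5.670×10⁻⁸×1.37×10⁻³×(1850.57)⁴ = 911 W.

P ≈ 911 W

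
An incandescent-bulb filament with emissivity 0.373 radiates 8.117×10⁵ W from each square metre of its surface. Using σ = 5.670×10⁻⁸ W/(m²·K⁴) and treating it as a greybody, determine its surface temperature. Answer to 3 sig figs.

I = εσT⁴, so T = (I/εσ)^(1/4) = (8.117×10⁵/(0.373×5.670×10⁻⁸))^(1/4) = 2.49×10³ K.

T ≈ 2.49×10³ K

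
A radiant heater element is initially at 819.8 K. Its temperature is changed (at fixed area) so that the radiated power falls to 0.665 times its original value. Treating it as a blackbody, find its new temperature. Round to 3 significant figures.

T₂ ≈ 740 K

P ∝ T⁴, so T₂/T₁ = (P₂/P₁)^(1/4) = (0.665)^(1/4) = 0.903037.
T₂ = 819.8 × 0.903037 = 740 K.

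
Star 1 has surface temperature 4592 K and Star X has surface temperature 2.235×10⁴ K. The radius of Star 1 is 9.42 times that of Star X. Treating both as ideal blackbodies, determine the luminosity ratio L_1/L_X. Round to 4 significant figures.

L_1/L_X ≈ 0.1581

L ∝ R²T⁴, so L_1/L_X = (R_1/R_X)²(T_1/T_X)⁴ = (9.42)² × (4592/2.235×10⁴)⁴ = 88.7364 × 1.78196×10⁻³ = 0.1581.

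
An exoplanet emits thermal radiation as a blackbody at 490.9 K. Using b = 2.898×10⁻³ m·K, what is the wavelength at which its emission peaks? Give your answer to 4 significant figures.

λ_max ≈ 5.903 μm

Wien's displacement law: λ_max = b/T = (2.898×10⁻³ m·K)/(490.9 K) = 5.9034×10⁻⁶ m.
That is 5.903 μm, in the infrared range.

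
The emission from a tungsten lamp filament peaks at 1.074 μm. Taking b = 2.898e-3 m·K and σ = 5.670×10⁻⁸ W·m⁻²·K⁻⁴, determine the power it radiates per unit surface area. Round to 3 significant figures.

Wien's law: T = b/λ_max = 2.898×10⁻³/1.074×10⁻⁶ = 2698.32 K.
Then I = σT⁴ = 5.670×10⁻⁸×(2698.32)⁴ = 3.01×10⁶ W/m².

I ≈ 3.01×10⁶ W/m²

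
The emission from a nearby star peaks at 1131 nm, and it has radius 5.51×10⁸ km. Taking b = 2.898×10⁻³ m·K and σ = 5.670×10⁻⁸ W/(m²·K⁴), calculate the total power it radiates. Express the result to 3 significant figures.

P ≈ 9.32×10³⁰ W

Wien's law: T = b/λ_max = 2.898×10⁻³/1.131×10⁻⁶ = 2562.33 K.
Surface area A = 4πR² = 4π(5.51×10¹¹ m)² = 3.81516×10²⁴ m².
Then P = σAT⁴ = 5.670×10⁻⁸×3.81516×10²⁴×(2562.33)⁴ = 9.32×10³⁰ W.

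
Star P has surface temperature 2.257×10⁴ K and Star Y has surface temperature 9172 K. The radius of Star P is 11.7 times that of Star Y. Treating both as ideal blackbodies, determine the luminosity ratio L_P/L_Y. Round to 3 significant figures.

L_P/L_Y ≈ 5.02×10³

L ∝ R²T⁴, so L_P/L_Y = (R_P/R_Y)²(T_P/T_Y)⁴ = (11.7)² × (2.257×10⁴/9172)⁴ = 136.89 × 36.6666 = 5.02×10³.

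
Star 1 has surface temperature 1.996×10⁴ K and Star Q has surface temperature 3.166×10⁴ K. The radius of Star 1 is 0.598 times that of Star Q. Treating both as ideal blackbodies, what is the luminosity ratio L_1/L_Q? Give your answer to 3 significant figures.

L_1/L_Q ≈ 0.0565

L ∝ R²T⁴, so L_1/L_Q = (R_1/R_Q)²(T_1/T_Q)⁴ = (0.598)² × (1.996×10⁴/3.166×10⁴)⁴ = 0.357604 × 0.157979 = 0.0565.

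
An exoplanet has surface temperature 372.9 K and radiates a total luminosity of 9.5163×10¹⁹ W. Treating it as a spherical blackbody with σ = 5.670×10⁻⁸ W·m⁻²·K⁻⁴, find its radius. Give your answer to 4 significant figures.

R ≈ 8.311×10⁷ m

L = 4πR²σT⁴ ⇒ R = √(L/(4πσT⁴)).
σT⁴ = 1096.36 W/m², so R = √(9.5163×10¹⁹/(4π×1096.36)) = 8.311×10⁷ m.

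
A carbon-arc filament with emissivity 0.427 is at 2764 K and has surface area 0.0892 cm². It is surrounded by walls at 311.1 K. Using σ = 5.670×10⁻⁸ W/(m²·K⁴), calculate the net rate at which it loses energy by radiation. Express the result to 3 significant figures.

Net loss ≈ 12.6 W

Area A = 0.0892 cm² = 8.92×10⁻⁶ m².
Net radiated power P_net = εσA(T⁴ − T₀⁴) = 0.427×5.670×10⁻⁸×8.92×10⁻⁶×(2764⁴ − 311.1⁴).
T⁴ − T₀⁴ = 5.83650×10¹³ − 9.36699×10⁹ = 5.83556×10¹³ K⁴, so P_net = 12.6 W.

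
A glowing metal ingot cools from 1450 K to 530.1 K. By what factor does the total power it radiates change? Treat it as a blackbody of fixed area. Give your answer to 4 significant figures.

P ∝ T⁴, so P₂/P₁ = (T₂/T₁)⁴ = (530.1/1450)⁴ = (0.365586)⁴ = 0.01786.

P₂/P₁ ≈ 0.01786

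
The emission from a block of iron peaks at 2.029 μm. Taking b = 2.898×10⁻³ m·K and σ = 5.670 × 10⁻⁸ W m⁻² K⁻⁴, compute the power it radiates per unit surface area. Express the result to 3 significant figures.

I ≈ 2.36×10⁵ W/m²

Wien's law: T = b/λ_max = 2.898×10⁻³/2.029×10⁻⁶ = 1428.29 K.
Then I = σT⁴ = 5.670×10⁻⁸×(1428.29)⁴ = 2.36×10⁵ W/m².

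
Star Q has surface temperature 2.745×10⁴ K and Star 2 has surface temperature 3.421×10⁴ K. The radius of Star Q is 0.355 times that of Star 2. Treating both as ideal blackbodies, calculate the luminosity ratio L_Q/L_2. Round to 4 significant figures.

L_Q/L_2 ≈ 0.05224

L ∝ R²T⁴, so L_Q/L_2 = (R_Q/R_2)²(T_Q/T_2)⁴ = (0.355)² × (2.745×10⁴/3.421×10⁴)⁴ = 0.126025 × 0.414531 = 0.05224.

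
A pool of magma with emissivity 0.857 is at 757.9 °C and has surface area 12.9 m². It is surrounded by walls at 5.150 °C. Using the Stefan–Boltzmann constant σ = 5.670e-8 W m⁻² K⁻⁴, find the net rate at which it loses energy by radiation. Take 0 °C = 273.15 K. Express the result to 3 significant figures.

Net loss ≈ 7.05×10⁵ W

T = 757.9 °C + 273.15 = 1031.05 K.
Surroundings: T = 5.150 °C + 273.15 = 278.300 K.
Area A = 12.9 m².
Net radiated power P_net = εσA(T⁴ − T₀⁴) = 0.857×5.670×10⁻⁸×12.9×(1031.05⁴ − 278.300⁴).
T⁴ − T₀⁴ = 1.13011×10¹² − 5.99864×10⁹ = 1.12411×10¹² K⁴, so P_net = 7.05×10⁵ W.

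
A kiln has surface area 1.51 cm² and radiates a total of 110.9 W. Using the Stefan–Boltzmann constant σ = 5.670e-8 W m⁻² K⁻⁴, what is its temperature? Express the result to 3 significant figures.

Area A = 1.51 cm² = 1.51×10⁻⁴ m².
P = σAT⁴ ⇒ T = (P/(σA))^(1/4) = (110.9/(5.670×10⁻⁸×1.51×10⁻⁴))^(1/4) = 1.90×10³ K.

T ≈ 1.90×10³ K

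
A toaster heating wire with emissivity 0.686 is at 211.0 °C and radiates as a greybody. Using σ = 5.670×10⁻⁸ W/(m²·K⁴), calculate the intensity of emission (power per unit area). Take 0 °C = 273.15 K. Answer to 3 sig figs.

I ≈ 2.14×10³ W/m²

T = 211.0 °C + 273.15 = 484.15 K.
Stefan–Boltzmann: I = εσT⁴ = 0.686 × 5.670×10⁻⁸ × (484.15)⁴ = 2.14×10³ W/m².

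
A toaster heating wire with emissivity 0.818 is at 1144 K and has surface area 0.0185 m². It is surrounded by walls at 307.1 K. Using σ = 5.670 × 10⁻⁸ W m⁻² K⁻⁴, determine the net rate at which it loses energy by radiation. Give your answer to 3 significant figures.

Area A = 0.0185 m².
Net radiated power P_net = εσA(T⁴ − T₀⁴) = 0.818×5.670×10⁻⁸×0.0185×(1144⁴ − 307.1⁴).
T⁴ − T₀⁴ = 1.71279×10¹² − 8.89445×10⁹ = 1.70390×10¹² K⁴, so P_net = 1.46×10³ W.

Net loss ≈ 1.46×10³ W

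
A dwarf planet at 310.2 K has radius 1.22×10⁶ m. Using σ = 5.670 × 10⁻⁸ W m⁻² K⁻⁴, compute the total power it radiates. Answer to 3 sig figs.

P ≈ 9.82×10¹⁵ W

Surface area A = 4πR² = 4π(1.22×10⁶ m)² = 1.87038×10¹³ m².
P = σAT⁴ = 5.670×10⁻⁸ × 1.87038×10¹³ × (310.2)⁴ = 9.82×10¹⁵ W.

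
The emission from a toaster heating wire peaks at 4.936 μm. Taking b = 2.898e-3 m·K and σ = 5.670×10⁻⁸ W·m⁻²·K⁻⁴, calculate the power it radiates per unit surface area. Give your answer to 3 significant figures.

Wien's law: T = b/λ_max = 2.898×10⁻³/4.936×10⁻⁶ = 587.115 K.
Then I = σT⁴ = 5.670×10⁻⁸×(587.115)⁴ = 6.74×10³ W/m².

I ≈ 6.74×10³ W/m²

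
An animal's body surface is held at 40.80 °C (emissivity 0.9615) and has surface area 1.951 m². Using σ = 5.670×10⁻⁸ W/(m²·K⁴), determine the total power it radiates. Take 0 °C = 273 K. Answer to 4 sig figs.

P ≈ 1031 W

T = 40.80 °C + 273 = 313.80 K.
Area A = 1.951 m².
P = εσAT⁴ = 0.9615 × 5.670×10⁻⁸ × 1.951 × (313.80)⁴ = 1031 W.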